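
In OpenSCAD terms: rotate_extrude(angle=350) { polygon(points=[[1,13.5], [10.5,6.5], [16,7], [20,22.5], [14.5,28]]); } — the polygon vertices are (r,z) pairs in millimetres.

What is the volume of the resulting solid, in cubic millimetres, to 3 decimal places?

Volume = 16514.614 mm³

Profile (r,z), 5 vertices: (1,13.5) (10.5,6.5) (16,7) (20,22.5) (14.5,28)
edge 0: (1,13.5)→(10.5,6.5)  cross = 1·6.5 − 10.5·13.5 = -135.2500; (r_i+r_j)·cross = 11.5·-135.2500 = -1555.3750
edge 1: (10.5,6.5)→(16,7)  cross = 10.5·7 − 16·6.5 = -30.5000; (r_i+r_j)·cross = 26.5·-30.5000 = -808.2500
edge 2: (16,7)→(20,22.5)  cross = 16·22.5 − 20·7 = 220.0000; (r_i+r_j)·cross = 36·220.0000 = 7920.0000
edge 3: (20,22.5)→(14.5,28)  cross = 20·28 − 14.5·22.5 = 233.7500; (r_i+r_j)·cross = 34.5·233.7500 = 8064.3750
edge 4: (14.5,28)→(1,13.5)  cross = 14.5·13.5 − 1·28 = 167.7500; (r_i+r_j)·cross = 15.5·167.7500 = 2600.1250
Σcross = 455.7500 → A = |Σcross|/2 = 227.8750 mm²
Σ(r_i+r_j)·cross = 16220.8750 → first moment M = |Σ|/6 = 2703.4792
R_c = M/A = 2703.4792/227.8750 = 11.8639 mm
θ = 350° = 6.108652 rad
V = θ·R_c·A = 6.108652·11.8639·227.8750 = 16514.614 mm³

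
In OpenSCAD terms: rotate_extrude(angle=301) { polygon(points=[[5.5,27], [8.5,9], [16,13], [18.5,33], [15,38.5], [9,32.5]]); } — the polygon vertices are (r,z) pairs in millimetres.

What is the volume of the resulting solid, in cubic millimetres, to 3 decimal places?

Volume = 15910.484 mm³

Profile (r,z), 6 vertices: (5.5,27) (8.5,9) (16,13) (18.5,33) (15,38.5) (9,32.5)
edge 0: (5.5,27)→(8.5,9)  cross = 5.5·9 − 8.5·27 = -180.0000; (r_i+r_j)·cross = 14·-180.0000 = -2520.0000
edge 1: (8.5,9)→(16,13)  cross = 8.5·13 − 16·9 = -33.5000; (r_i+r_j)·cross = 24.5·-33.5000 = -820.7500
edge 2: (16,13)→(18.5,33)  cross = 16·33 − 18.5·13 = 287.5000; (r_i+r_j)·cross = 34.5·287.5000 = 9918.7500
edge 3: (18.5,33)→(15,38.5)  cross = 18.5·38.5 − 15·33 = 217.2500; (r_i+r_j)·cross = 33.5·217.2500 = 7277.8750
edge 4: (15,38.5)→(9,32.5)  cross = 15·32.5 − 9·38.5 = 141.0000; (r_i+r_j)·cross = 24·141.0000 = 3384.0000
edge 5: (9,32.5)→(5.5,27)  cross = 9·27 − 5.5·32.5 = 64.2500; (r_i+r_j)·cross = 14.5·64.2500 = 931.6250
Σcross = 496.5000 → A = |Σcross|/2 = 248.2500 mm²
Σ(r_i+r_j)·cross = 18171.5000 → first moment M = |Σ|/6 = 3028.5833
R_c = M/A = 3028.5833/248.2500 = 12.1997 mm
θ = 301° = 5.253441 rad
V = θ·R_c·A = 5.253441·12.1997·248.2500 = 15910.484 mm³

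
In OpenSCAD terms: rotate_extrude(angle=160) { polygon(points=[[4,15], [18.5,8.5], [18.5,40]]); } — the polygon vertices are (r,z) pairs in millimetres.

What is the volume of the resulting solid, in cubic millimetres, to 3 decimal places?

Profile (r,z), 3 vertices: (4,15) (18.5,8.5) (18.5,40)
edge 0: (4,15)→(18.5,8.5)  cross = 4·8.5 − 18.5·15 = -243.5000; (r_i+r_j)·cross = 22.5·-243.5000 = -5478.7500
edge 1: (18.5,8.5)→(18.5,40)  cross = 18.5·40 − 18.5·8.5 = 582.7500; (r_i+r_j)·cross = 37·582.7500 = 21561.7500
edge 2: (18.5,40)→(4,15)  cross = 18.5·15 − 4·40 = 117.5000; (r_i+r_j)·cross = 22.5·117.5000 = 2643.7500
Σcross = 456.7500 → A = |Σcross|/2 = 228.3750 mm²
Σ(r_i+r_j)·cross = 18726.7500 → first moment M = |Σ|/6 = 3121.1250
R_c = M/A = 3121.1250/228.3750 = 13.6667 mm
θ = 160° = 2.792527 rad
V = θ·R_c·A = 2.792527·13.6667·228.3750 = 8715.825 mm³

Volume = 8715.825 mm³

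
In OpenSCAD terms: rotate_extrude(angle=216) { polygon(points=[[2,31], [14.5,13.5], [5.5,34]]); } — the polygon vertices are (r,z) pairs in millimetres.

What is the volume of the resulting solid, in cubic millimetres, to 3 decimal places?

Volume = 1365.022 mm³

Profile (r,z), 3 vertices: (2,31) (14.5,13.5) (5.5,34)
edge 0: (2,31)→(14.5,13.5)  cross = 2·13.5 − 14.5·31 = -422.5000; (r_i+r_j)·cross = 16.5·-422.5000 = -6971.2500
edge 1: (14.5,13.5)→(5.5,34)  cross = 14.5·34 − 5.5·13.5 = 418.7500; (r_i+r_j)·cross = 20·418.7500 = 8375.0000
edge 2: (5.5,34)→(2,31)  cross = 5.5·31 − 2·34 = 102.5000; (r_i+r_j)·cross = 7.5·102.5000 = 768.7500
Σcross = 98.7500 → A = |Σcross|/2 = 49.3750 mm²
Σ(r_i+r_j)·cross = 2172.5000 → first moment M = |Σ|/6 = 362.0833
R_c = M/A = 362.0833/49.3750 = 7.3333 mm
θ = 216° = 3.769911 rad
V = θ·R_c·A = 3.769911·7.3333·49.3750 = 1365.022 mm³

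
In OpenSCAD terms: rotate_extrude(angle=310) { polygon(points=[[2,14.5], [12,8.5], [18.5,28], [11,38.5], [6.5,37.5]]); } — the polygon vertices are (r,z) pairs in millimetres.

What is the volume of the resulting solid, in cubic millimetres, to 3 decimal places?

Profile (r,z), 5 vertices: (2,14.5) (12,8.5) (18.5,28) (11,38.5) (6.5,37.5)
edge 0: (2,14.5)→(12,8.5)  cross = 2·8.5 − 12·14.5 = -157.0000; (r_i+r_j)·cross = 14·-157.0000 = -2198.0000
edge 1: (12,8.5)→(18.5,28)  cross = 12·28 − 18.5·8.5 = 178.7500; (r_i+r_j)·cross = 30.5·178.7500 = 5451.8750
edge 2: (18.5,28)→(11,38.5)  cross = 18.5·38.5 − 11·28 = 404.2500; (r_i+r_j)·cross = 29.5·404.2500 = 11925.3750
edge 3: (11,38.5)→(6.5,37.5)  cross = 11·37.5 − 6.5·38.5 = 162.2500; (r_i+r_j)·cross = 17.5·162.2500 = 2839.3750
edge 4: (6.5,37.5)→(2,14.5)  cross = 6.5·14.5 − 2·37.5 = 19.2500; (r_i+r_j)·cross = 8.5·19.2500 = 163.6250
Σcross = 607.5000 → A = |Σcross|/2 = 303.7500 mm²
Σ(r_i+r_j)·cross = 18182.2500 → first moment M = |Σ|/6 = 3030.3750
R_c = M/A = 3030.3750/303.7500 = 9.9765 mm
θ = 310° = 5.410521 rad
V = θ·R_c·A = 5.410521·9.9765·303.7500 = 16395.907 mm³

Volume = 16395.907 mm³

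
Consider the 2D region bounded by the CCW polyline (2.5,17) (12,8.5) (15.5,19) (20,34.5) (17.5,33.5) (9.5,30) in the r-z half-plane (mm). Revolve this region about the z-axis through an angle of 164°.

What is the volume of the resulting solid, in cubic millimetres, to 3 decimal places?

Volume = 6962.761 mm³

Profile (r,z), 6 vertices: (2.5,17) (12,8.5) (15.5,19) (20,34.5) (17.5,33.5) (9.5,30)
edge 0: (2.5,17)→(12,8.5)  cross = 2.5·8.5 − 12·17 = -182.7500; (r_i+r_j)·cross = 14.5·-182.7500 = -2649.8750
edge 1: (12,8.5)→(15.5,19)  cross = 12·19 − 15.5·8.5 = 96.2500; (r_i+r_j)·cross = 27.5·96.2500 = 2646.8750
edge 2: (15.5,19)→(20,34.5)  cross = 15.5·34.5 − 20·19 = 154.7500; (r_i+r_j)·cross = 35.5·154.7500 = 5493.6250
edge 3: (20,34.5)→(17.5,33.5)  cross = 20·33.5 − 17.5·34.5 = 66.2500; (r_i+r_j)·cross = 37.5·66.2500 = 2484.3750
edge 4: (17.5,33.5)→(9.5,30)  cross = 17.5·30 − 9.5·33.5 = 206.7500; (r_i+r_j)·cross = 27·206.7500 = 5582.2500
edge 5: (9.5,30)→(2.5,17)  cross = 9.5·17 − 2.5·30 = 86.5000; (r_i+r_j)·cross = 12·86.5000 = 1038.0000
Σcross = 427.7500 → A = |Σcross|/2 = 213.8750 mm²
Σ(r_i+r_j)·cross = 14595.2500 → first moment M = |Σ|/6 = 2432.5417
R_c = M/A = 2432.5417/213.8750 = 11.3737 mm
θ = 164° = 2.862340 rad
V = θ·R_c·A = 2.862340·11.3737·213.8750 = 6962.761 mm³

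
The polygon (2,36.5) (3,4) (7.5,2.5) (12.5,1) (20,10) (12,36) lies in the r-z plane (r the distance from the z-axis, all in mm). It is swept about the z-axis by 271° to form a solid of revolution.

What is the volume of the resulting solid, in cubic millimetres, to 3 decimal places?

Volume = 20904.129 mm³

Profile (r,z), 6 vertices: (2,36.5) (3,4) (7.5,2.5) (12.5,1) (20,10) (12,36)
edge 0: (2,36.5)→(3,4)  cross = 2·4 − 3·36.5 = -101.5000; (r_i+r_j)·cross = 5·-101.5000 = -507.5000
edge 1: (3,4)→(7.5,2.5)  cross = 3·2.5 − 7.5·4 = -22.5000; (r_i+r_j)·cross = 10.5·-22.5000 = -236.2500
edge 2: (7.5,2.5)→(12.5,1)  cross = 7.5·1 − 12.5·2.5 = -23.7500; (r_i+r_j)·cross = 20·-23.7500 = -475.0000
edge 3: (12.5,1)→(20,10)  cross = 12.5·10 − 20·1 = 105.0000; (r_i+r_j)·cross = 32.5·105.0000 = 3412.5000
edge 4: (20,10)→(12,36)  cross = 20·36 − 12·10 = 600.0000; (r_i+r_j)·cross = 32·600.0000 = 19200.0000
edge 5: (12,36)→(2,36.5)  cross = 12·36.5 − 2·36 = 366.0000; (r_i+r_j)·cross = 14·366.0000 = 5124.0000
Σcross = 923.2500 → A = |Σcross|/2 = 461.6250 mm²
Σ(r_i+r_j)·cross = 26517.7500 → first moment M = |Σ|/6 = 4419.6250
R_c = M/A = 4419.6250/461.6250 = 9.5741 mm
θ = 271° = 4.729842 rad
V = θ·R_c·A = 4.729842·9.5741·461.6250 = 20904.129 mm³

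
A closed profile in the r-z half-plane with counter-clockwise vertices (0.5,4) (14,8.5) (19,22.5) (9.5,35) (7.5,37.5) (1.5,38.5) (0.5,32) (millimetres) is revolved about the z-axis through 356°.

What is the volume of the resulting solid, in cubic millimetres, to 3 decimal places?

Profile (r,z), 7 vertices: (0.5,4) (14,8.5) (19,22.5) (9.5,35) (7.5,37.5) (1.5,38.5) (0.5,32)
edge 0: (0.5,4)→(14,8.5)  cross = 0.5·8.5 − 14·4 = -51.7500; (r_i+r_j)·cross = 14.5·-51.7500 = -750.3750
edge 1: (14,8.5)→(19,22.5)  cross = 14·22.5 − 19·8.5 = 153.5000; (r_i+r_j)·cross = 33·153.5000 = 5065.5000
edge 2: (19,22.5)→(9.5,35)  cross = 19·35 − 9.5·22.5 = 451.2500; (r_i+r_j)·cross = 28.5·451.2500 = 12860.6250
edge 3: (9.5,35)→(7.5,37.5)  cross = 9.5·37.5 − 7.5·35 = 93.7500; (r_i+r_j)·cross = 17·93.7500 = 1593.7500
edge 4: (7.5,37.5)→(1.5,38.5)  cross = 7.5·38.5 − 1.5·37.5 = 232.5000; (r_i+r_j)·cross = 9·232.5000 = 2092.5000
edge 5: (1.5,38.5)→(0.5,32)  cross = 1.5·32 − 0.5·38.5 = 28.7500; (r_i+r_j)·cross = 2·28.7500 = 57.5000
edge 6: (0.5,32)→(0.5,4)  cross = 0.5·4 − 0.5·32 = -14.0000; (r_i+r_j)·cross = 1·-14.0000 = -14.0000
Σcross = 894.0000 → A = |Σcross|/2 = 447.0000 mm²
Σ(r_i+r_j)·cross = 20905.5000 → first moment M = |Σ|/6 = 3484.2500
R_c = M/A = 3484.2500/447.0000 = 7.7947 mm
θ = 356° = 6.213372 rad
V = θ·R_c·A = 6.213372·7.7947·447.0000 = 21648.942 mm³

Volume = 21648.942 mm³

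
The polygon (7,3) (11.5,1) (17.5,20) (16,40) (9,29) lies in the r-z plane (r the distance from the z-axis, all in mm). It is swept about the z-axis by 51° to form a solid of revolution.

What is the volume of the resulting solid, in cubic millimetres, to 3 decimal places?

Profile (r,z), 5 vertices: (7,3) (11.5,1) (17.5,20) (16,40) (9,29)
edge 0: (7,3)→(11.5,1)  cross = 7·1 − 11.5·3 = -27.5000; (r_i+r_j)·cross = 18.5·-27.5000 = -508.7500
edge 1: (11.5,1)→(17.5,20)  cross = 11.5·20 − 17.5·1 = 212.5000; (r_i+r_j)·cross = 29·212.5000 = 6162.5000
edge 2: (17.5,20)→(16,40)  cross = 17.5·40 − 16·20 = 380.0000; (r_i+r_j)·cross = 33.5·380.0000 = 12730.0000
edge 3: (16,40)→(9,29)  cross = 16·29 − 9·40 = 104.0000; (r_i+r_j)·cross = 25·104.0000 = 2600.0000
edge 4: (9,29)→(7,3)  cross = 9·3 − 7·29 = -176.0000; (r_i+r_j)·cross = 16·-176.0000 = -2816.0000
Σcross = 493.0000 → A = |Σcross|/2 = 246.5000 mm²
Σ(r_i+r_j)·cross = 18167.7500 → first moment M = |Σ|/6 = 3027.9583
R_c = M/A = 3027.9583/246.5000 = 12.2838 mm
θ = 51° = 0.890118 rad
V = θ·R_c·A = 0.890118·12.2838·246.5000 = 2695.240 mm³

Volume = 2695.240 mm³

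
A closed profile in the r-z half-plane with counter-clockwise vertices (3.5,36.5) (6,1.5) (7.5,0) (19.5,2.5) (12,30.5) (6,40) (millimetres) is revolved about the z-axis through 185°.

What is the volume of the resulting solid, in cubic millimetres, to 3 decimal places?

Profile (r,z), 6 vertices: (3.5,36.5) (6,1.5) (7.5,0) (19.5,2.5) (12,30.5) (6,40)
edge 0: (3.5,36.5)→(6,1.5)  cross = 3.5·1.5 − 6·36.5 = -213.7500; (r_i+r_j)·cross = 9.5·-213.7500 = -2030.6250
edge 1: (6,1.5)→(7.5,0)  cross = 6·0 − 7.5·1.5 = -11.2500; (r_i+r_j)·cross = 13.5·-11.2500 = -151.8750
edge 2: (7.5,0)→(19.5,2.5)  cross = 7.5·2.5 − 19.5·0 = 18.7500; (r_i+r_j)·cross = 27·18.7500 = 506.2500
edge 3: (19.5,2.5)→(12,30.5)  cross = 19.5·30.5 − 12·2.5 = 564.7500; (r_i+r_j)·cross = 31.5·564.7500 = 17789.6250
edge 4: (12,30.5)→(6,40)  cross = 12·40 − 6·30.5 = 297.0000; (r_i+r_j)·cross = 18·297.0000 = 5346.0000
edge 5: (6,40)→(3.5,36.5)  cross = 6·36.5 − 3.5·40 = 79.0000; (r_i+r_j)·cross = 9.5·79.0000 = 750.5000
Σcross = 734.5000 → A = |Σcross|/2 = 367.2500 mm²
Σ(r_i+r_j)·cross = 22209.8750 → first moment M = |Σ|/6 = 3701.6458
R_c = M/A = 3701.6458/367.2500 = 10.0794 mm
θ = 185° = 3.228859 rad
V = θ·R_c·A = 3.228859·10.0794·367.2500 = 11952.093 mm³

Volume = 11952.093 mm³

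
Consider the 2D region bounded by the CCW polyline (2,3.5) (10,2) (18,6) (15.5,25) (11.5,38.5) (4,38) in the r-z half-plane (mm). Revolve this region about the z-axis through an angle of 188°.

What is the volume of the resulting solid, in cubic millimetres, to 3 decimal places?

Volume = 13465.986 mm³

Profile (r,z), 6 vertices: (2,3.5) (10,2) (18,6) (15.5,25) (11.5,38.5) (4,38)
edge 0: (2,3.5)→(10,2)  cross = 2·2 − 10·3.5 = -31.0000; (r_i+r_j)·cross = 12·-31.0000 = -372.0000
edge 1: (10,2)→(18,6)  cross = 10·6 − 18·2 = 24.0000; (r_i+r_j)·cross = 28·24.0000 = 672.0000
edge 2: (18,6)→(15.5,25)  cross = 18·25 − 15.5·6 = 357.0000; (r_i+r_j)·cross = 33.5·357.0000 = 11959.5000
edge 3: (15.5,25)→(11.5,38.5)  cross = 15.5·38.5 − 11.5·25 = 309.2500; (r_i+r_j)·cross = 27·309.2500 = 8349.7500
edge 4: (11.5,38.5)→(4,38)  cross = 11.5·38 − 4·38.5 = 283.0000; (r_i+r_j)·cross = 15.5·283.0000 = 4386.5000
edge 5: (4,38)→(2,3.5)  cross = 4·3.5 − 2·38 = -62.0000; (r_i+r_j)·cross = 6·-62.0000 = -372.0000
Σcross = 880.2500 → A = |Σcross|/2 = 440.1250 mm²
Σ(r_i+r_j)·cross = 24623.7500 → first moment M = |Σ|/6 = 4103.9583
R_c = M/A = 4103.9583/440.1250 = 9.3245 mm
θ = 188° = 3.281219 rad
V = θ·R_c·A = 3.281219·9.3245·440.1250 = 13465.986 mm³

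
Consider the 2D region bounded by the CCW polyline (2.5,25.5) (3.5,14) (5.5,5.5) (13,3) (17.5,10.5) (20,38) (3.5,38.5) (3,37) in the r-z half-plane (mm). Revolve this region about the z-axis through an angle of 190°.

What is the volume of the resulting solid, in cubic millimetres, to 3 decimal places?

Volume = 18091.814 mm³

Profile (r,z), 8 vertices: (2.5,25.5) (3.5,14) (5.5,5.5) (13,3) (17.5,10.5) (20,38) (3.5,38.5) (3,37)
edge 0: (2.5,25.5)→(3.5,14)  cross = 2.5·14 − 3.5·25.5 = -54.2500; (r_i+r_j)·cross = 6·-54.2500 = -325.5000
edge 1: (3.5,14)→(5.5,5.5)  cross = 3.5·5.5 − 5.5·14 = -57.7500; (r_i+r_j)·cross = 9·-57.7500 = -519.7500
edge 2: (5.5,5.5)→(13,3)  cross = 5.5·3 − 13·5.5 = -55.0000; (r_i+r_j)·cross = 18.5·-55.0000 = -1017.5000
edge 3: (13,3)→(17.5,10.5)  cross = 13·10.5 − 17.5·3 = 84.0000; (r_i+r_j)·cross = 30.5·84.0000 = 2562.0000
edge 4: (17.5,10.5)→(20,38)  cross = 17.5·38 − 20·10.5 = 455.0000; (r_i+r_j)·cross = 37.5·455.0000 = 17062.5000
edge 5: (20,38)→(3.5,38.5)  cross = 20·38.5 − 3.5·38 = 637.0000; (r_i+r_j)·cross = 23.5·637.0000 = 14969.5000
edge 6: (3.5,38.5)→(3,37)  cross = 3.5·37 − 3·38.5 = 14.0000; (r_i+r_j)·cross = 6.5·14.0000 = 91.0000
edge 7: (3,37)→(2.5,25.5)  cross = 3·25.5 − 2.5·37 = -16.0000; (r_i+r_j)·cross = 5.5·-16.0000 = -88.0000
Σcross = 1007.0000 → A = |Σcross|/2 = 503.5000 mm²
Σ(r_i+r_j)·cross = 32734.2500 → first moment M = |Σ|/6 = 5455.7083
R_c = M/A = 5455.7083/503.5000 = 10.8356 mm
θ = 190° = 3.316126 rad
V = θ·R_c·A = 3.316126·10.8356·503.5000 = 18091.814 mm³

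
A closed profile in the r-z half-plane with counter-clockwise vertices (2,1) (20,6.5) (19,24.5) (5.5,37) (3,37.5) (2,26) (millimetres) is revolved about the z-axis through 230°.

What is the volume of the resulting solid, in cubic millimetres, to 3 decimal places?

Volume = 19192.331 mm³

Profile (r,z), 6 vertices: (2,1) (20,6.5) (19,24.5) (5.5,37) (3,37.5) (2,26)
edge 0: (2,1)→(20,6.5)  cross = 2·6.5 − 20·1 = -7.0000; (r_i+r_j)·cross = 22·-7.0000 = -154.0000
edge 1: (20,6.5)→(19,24.5)  cross = 20·24.5 − 19·6.5 = 366.5000; (r_i+r_j)·cross = 39·366.5000 = 14293.5000
edge 2: (19,24.5)→(5.5,37)  cross = 19·37 − 5.5·24.5 = 568.2500; (r_i+r_j)·cross = 24.5·568.2500 = 13922.1250
edge 3: (5.5,37)→(3,37.5)  cross = 5.5·37.5 − 3·37 = 95.2500; (r_i+r_j)·cross = 8.5·95.2500 = 809.6250
edge 4: (3,37.5)→(2,26)  cross = 3·26 − 2·37.5 = 3.0000; (r_i+r_j)·cross = 5·3.0000 = 15.0000
edge 5: (2,26)→(2,1)  cross = 2·1 − 2·26 = -50.0000; (r_i+r_j)·cross = 4·-50.0000 = -200.0000
Σcross = 976.0000 → A = |Σcross|/2 = 488.0000 mm²
Σ(r_i+r_j)·cross = 28686.2500 → first moment M = |Σ|/6 = 4781.0417
R_c = M/A = 4781.0417/488.0000 = 9.7972 mm
θ = 230° = 4.014257 rad
V = θ·R_c·A = 4.014257·9.7972·488.0000 = 19192.331 mm³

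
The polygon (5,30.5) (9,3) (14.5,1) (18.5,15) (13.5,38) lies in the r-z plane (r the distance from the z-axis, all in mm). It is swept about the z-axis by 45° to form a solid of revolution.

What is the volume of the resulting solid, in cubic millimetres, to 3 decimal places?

Volume = 2911.422 mm³

Profile (r,z), 5 vertices: (5,30.5) (9,3) (14.5,1) (18.5,15) (13.5,38)
edge 0: (5,30.5)→(9,3)  cross = 5·3 − 9·30.5 = -259.5000; (r_i+r_j)·cross = 14·-259.5000 = -3633.0000
edge 1: (9,3)→(14.5,1)  cross = 9·1 − 14.5·3 = -34.5000; (r_i+r_j)·cross = 23.5·-34.5000 = -810.7500
edge 2: (14.5,1)→(18.5,15)  cross = 14.5·15 − 18.5·1 = 199.0000; (r_i+r_j)·cross = 33·199.0000 = 6567.0000
edge 3: (18.5,15)→(13.5,38)  cross = 18.5·38 − 13.5·15 = 500.5000; (r_i+r_j)·cross = 32·500.5000 = 16016.0000
edge 4: (13.5,38)→(5,30.5)  cross = 13.5·30.5 − 5·38 = 221.7500; (r_i+r_j)·cross = 18.5·221.7500 = 4102.3750
Σcross = 627.2500 → A = |Σcross|/2 = 313.6250 mm²
Σ(r_i+r_j)·cross = 22241.6250 → first moment M = |Σ|/6 = 3706.9375
R_c = M/A = 3706.9375/313.6250 = 11.8196 mm
θ = 45° = 0.785398 rad
V = θ·R_c·A = 0.785398·11.8196·313.6250 = 2911.422 mm³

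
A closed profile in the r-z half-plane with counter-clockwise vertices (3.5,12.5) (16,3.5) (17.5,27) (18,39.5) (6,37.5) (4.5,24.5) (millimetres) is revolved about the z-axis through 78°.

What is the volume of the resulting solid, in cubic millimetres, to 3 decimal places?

Volume = 5920.314 mm³

Profile (r,z), 6 vertices: (3.5,12.5) (16,3.5) (17.5,27) (18,39.5) (6,37.5) (4.5,24.5)
edge 0: (3.5,12.5)→(16,3.5)  cross = 3.5·3.5 − 16·12.5 = -187.7500; (r_i+r_j)·cross = 19.5·-187.7500 = -3661.1250
edge 1: (16,3.5)→(17.5,27)  cross = 16·27 − 17.5·3.5 = 370.7500; (r_i+r_j)·cross = 33.5·370.7500 = 12420.1250
edge 2: (17.5,27)→(18,39.5)  cross = 17.5·39.5 − 18·27 = 205.2500; (r_i+r_j)·cross = 35.5·205.2500 = 7286.3750
edge 3: (18,39.5)→(6,37.5)  cross = 18·37.5 − 6·39.5 = 438.0000; (r_i+r_j)·cross = 24·438.0000 = 10512.0000
edge 4: (6,37.5)→(4.5,24.5)  cross = 6·24.5 − 4.5·37.5 = -21.7500; (r_i+r_j)·cross = 10.5·-21.7500 = -228.3750
edge 5: (4.5,24.5)→(3.5,12.5)  cross = 4.5·12.5 − 3.5·24.5 = -29.5000; (r_i+r_j)·cross = 8·-29.5000 = -236.0000
Σcross = 775.0000 → A = |Σcross|/2 = 387.5000 mm²
Σ(r_i+r_j)·cross = 26093.0000 → first moment M = |Σ|/6 = 4348.8333
R_c = M/A = 4348.8333/387.5000 = 11.2228 mm
θ = 78° = 1.361357 rad
V = θ·R_c·A = 1.361357·11.2228·387.5000 = 5920.314 mm³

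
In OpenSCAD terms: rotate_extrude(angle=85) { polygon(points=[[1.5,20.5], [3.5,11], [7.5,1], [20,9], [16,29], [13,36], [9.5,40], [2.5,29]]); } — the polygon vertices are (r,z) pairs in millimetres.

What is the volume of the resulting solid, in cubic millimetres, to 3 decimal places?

Profile (r,z), 8 vertices: (1.5,20.5) (3.5,11) (7.5,1) (20,9) (16,29) (13,36) (9.5,40) (2.5,29)
edge 0: (1.5,20.5)→(3.5,11)  cross = 1.5·11 − 3.5·20.5 = -55.2500; (r_i+r_j)·cross = 5·-55.2500 = -276.2500
edge 1: (3.5,11)→(7.5,1)  cross = 3.5·1 − 7.5·11 = -79.0000; (r_i+r_j)·cross = 11·-79.0000 = -869.0000
edge 2: (7.5,1)→(20,9)  cross = 7.5·9 − 20·1 = 47.5000; (r_i+r_j)·cross = 27.5·47.5000 = 1306.2500
edge 3: (20,9)→(16,29)  cross = 20·29 − 16·9 = 436.0000; (r_i+r_j)·cross = 36·436.0000 = 15696.0000
edge 4: (16,29)→(13,36)  cross = 16·36 − 13·29 = 199.0000; (r_i+r_j)·cross = 29·199.0000 = 5771.0000
edge 5: (13,36)→(9.5,40)  cross = 13·40 − 9.5·36 = 178.0000; (r_i+r_j)·cross = 22.5·178.0000 = 4005.0000
edge 6: (9.5,40)→(2.5,29)  cross = 9.5·29 − 2.5·40 = 175.5000; (r_i+r_j)·cross = 12·175.5000 = 2106.0000
edge 7: (2.5,29)→(1.5,20.5)  cross = 2.5·20.5 − 1.5·29 = 7.7500; (r_i+r_j)·cross = 4·7.7500 = 31.0000
Σcross = 909.5000 → A = |Σcross|/2 = 454.7500 mm²
Σ(r_i+r_j)·cross = 27770.0000 → first moment M = |Σ|/6 = 4628.3333
R_c = M/A = 4628.3333/454.7500 = 10.1778 mm
θ = 85° = 1.483530 rad
V = θ·R_c·A = 1.483530·10.1778·454.7500 = 6866.271 mm³

Volume = 6866.271 mm³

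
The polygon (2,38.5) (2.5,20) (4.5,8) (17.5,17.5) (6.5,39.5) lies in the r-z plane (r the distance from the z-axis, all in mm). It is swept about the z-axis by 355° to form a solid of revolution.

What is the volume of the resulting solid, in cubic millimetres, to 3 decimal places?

Volume = 13656.838 mm³

Profile (r,z), 5 vertices: (2,38.5) (2.5,20) (4.5,8) (17.5,17.5) (6.5,39.5)
edge 0: (2,38.5)→(2.5,20)  cross = 2·20 − 2.5·38.5 = -56.2500; (r_i+r_j)·cross = 4.5·-56.2500 = -253.1250
edge 1: (2.5,20)→(4.5,8)  cross = 2.5·8 − 4.5·20 = -70.0000; (r_i+r_j)·cross = 7·-70.0000 = -490.0000
edge 2: (4.5,8)→(17.5,17.5)  cross = 4.5·17.5 − 17.5·8 = -61.2500; (r_i+r_j)·cross = 22·-61.2500 = -1347.5000
edge 3: (17.5,17.5)→(6.5,39.5)  cross = 17.5·39.5 − 6.5·17.5 = 577.5000; (r_i+r_j)·cross = 24·577.5000 = 13860.0000
edge 4: (6.5,39.5)→(2,38.5)  cross = 6.5·38.5 − 2·39.5 = 171.2500; (r_i+r_j)·cross = 8.5·171.2500 = 1455.6250
Σcross = 561.2500 → A = |Σcross|/2 = 280.6250 mm²
Σ(r_i+r_j)·cross = 13225.0000 → first moment M = |Σ|/6 = 2204.1667
R_c = M/A = 2204.1667/280.6250 = 7.8545 mm
θ = 355° = 6.195919 rad
V = θ·R_c·A = 6.195919·7.8545·280.6250 = 13656.838 mm³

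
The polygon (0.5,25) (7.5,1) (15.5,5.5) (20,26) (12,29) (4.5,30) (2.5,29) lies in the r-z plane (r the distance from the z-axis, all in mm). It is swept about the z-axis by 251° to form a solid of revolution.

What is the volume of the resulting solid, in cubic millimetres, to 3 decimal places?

Profile (r,z), 7 vertices: (0.5,25) (7.5,1) (15.5,5.5) (20,26) (12,29) (4.5,30) (2.5,29)
edge 0: (0.5,25)→(7.5,1)  cross = 0.5·1 − 7.5·25 = -187.0000; (r_i+r_j)·cross = 8·-187.0000 = -1496.0000
edge 1: (7.5,1)→(15.5,5.5)  cross = 7.5·5.5 − 15.5·1 = 25.7500; (r_i+r_j)·cross = 23·25.7500 = 592.2500
edge 2: (15.5,5.5)→(20,26)  cross = 15.5·26 − 20·5.5 = 293.0000; (r_i+r_j)·cross = 35.5·293.0000 = 10401.5000
edge 3: (20,26)→(12,29)  cross = 20·29 − 12·26 = 268.0000; (r_i+r_j)·cross = 32·268.0000 = 8576.0000
edge 4: (12,29)→(4.5,30)  cross = 12·30 − 4.5·29 = 229.5000; (r_i+r_j)·cross = 16.5·229.5000 = 3786.7500
edge 5: (4.5,30)→(2.5,29)  cross = 4.5·29 − 2.5·30 = 55.5000; (r_i+r_j)·cross = 7·55.5000 = 388.5000
edge 6: (2.5,29)→(0.5,25)  cross = 2.5·25 − 0.5·29 = 48.0000; (r_i+r_j)·cross = 3·48.0000 = 144.0000
Σcross = 732.7500 → A = |Σcross|/2 = 366.3750 mm²
Σ(r_i+r_j)·cross = 22393.0000 → first moment M = |Σ|/6 = 3732.1667
R_c = M/A = 3732.1667/366.3750 = 10.1867 mm
θ = 251° = 4.380776 rad
V = θ·R_c·A = 4.380776·10.1867·366.3750 = 16349.788 mm³

Volume = 16349.788 mm³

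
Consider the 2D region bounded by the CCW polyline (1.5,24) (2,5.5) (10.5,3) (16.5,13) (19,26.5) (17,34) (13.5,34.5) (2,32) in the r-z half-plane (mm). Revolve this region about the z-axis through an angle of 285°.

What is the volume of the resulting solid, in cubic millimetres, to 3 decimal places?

Profile (r,z), 8 vertices: (1.5,24) (2,5.5) (10.5,3) (16.5,13) (19,26.5) (17,34) (13.5,34.5) (2,32)
edge 0: (1.5,24)→(2,5.5)  cross = 1.5·5.5 − 2·24 = -39.7500; (r_i+r_j)·cross = 3.5·-39.7500 = -139.1250
edge 1: (2,5.5)→(10.5,3)  cross = 2·3 − 10.5·5.5 = -51.7500; (r_i+r_j)·cross = 12.5·-51.7500 = -646.8750
edge 2: (10.5,3)→(16.5,13)  cross = 10.5·13 − 16.5·3 = 87.0000; (r_i+r_j)·cross = 27·87.0000 = 2349.0000
edge 3: (16.5,13)→(19,26.5)  cross = 16.5·26.5 − 19·13 = 190.2500; (r_i+r_j)·cross = 35.5·190.2500 = 6753.8750
edge 4: (19,26.5)→(17,34)  cross = 19·34 − 17·26.5 = 195.5000; (r_i+r_j)·cross = 36·195.5000 = 7038.0000
edge 5: (17,34)→(13.5,34.5)  cross = 17·34.5 − 13.5·34 = 127.5000; (r_i+r_j)·cross = 30.5·127.5000 = 3888.7500
edge 6: (13.5,34.5)→(2,32)  cross = 13.5·32 − 2·34.5 = 363.0000; (r_i+r_j)·cross = 15.5·363.0000 = 5626.5000
edge 7: (2,32)→(1.5,24)  cross = 2·24 − 1.5·32 = 0.0000; (r_i+r_j)·cross = 3.5·0.0000 = 0.0000
Σcross = 871.7500 → A = |Σcross|/2 = 435.8750 mm²
Σ(r_i+r_j)·cross = 24870.1250 → first moment M = |Σ|/6 = 4145.0208
R_c = M/A = 4145.0208/435.8750 = 9.5097 mm
θ = 285° = 4.974188 rad
V = θ·R_c·A = 4.974188·9.5097·435.8750 = 20618.114 mm³

Volume = 20618.114 mm³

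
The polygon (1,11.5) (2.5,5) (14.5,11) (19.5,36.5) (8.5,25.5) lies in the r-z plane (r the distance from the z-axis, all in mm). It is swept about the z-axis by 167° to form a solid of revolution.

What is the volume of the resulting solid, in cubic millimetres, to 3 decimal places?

Volume = 7663.596 mm³

Profile (r,z), 5 vertices: (1,11.5) (2.5,5) (14.5,11) (19.5,36.5) (8.5,25.5)
edge 0: (1,11.5)→(2.5,5)  cross = 1·5 − 2.5·11.5 = -23.7500; (r_i+r_j)·cross = 3.5·-23.7500 = -83.1250
edge 1: (2.5,5)→(14.5,11)  cross = 2.5·11 − 14.5·5 = -45.0000; (r_i+r_j)·cross = 17·-45.0000 = -765.0000
edge 2: (14.5,11)→(19.5,36.5)  cross = 14.5·36.5 − 19.5·11 = 314.7500; (r_i+r_j)·cross = 34·314.7500 = 10701.5000
edge 3: (19.5,36.5)→(8.5,25.5)  cross = 19.5·25.5 − 8.5·36.5 = 187.0000; (r_i+r_j)·cross = 28·187.0000 = 5236.0000
edge 4: (8.5,25.5)→(1,11.5)  cross = 8.5·11.5 − 1·25.5 = 72.2500; (r_i+r_j)·cross = 9.5·72.2500 = 686.3750
Σcross = 505.2500 → A = |Σcross|/2 = 252.6250 mm²
Σ(r_i+r_j)·cross = 15775.7500 → first moment M = |Σ|/6 = 2629.2917
R_c = M/A = 2629.2917/252.6250 = 10.4079 mm
θ = 167° = 2.914700 rad
V = θ·R_c·A = 2.914700·10.4079·252.6250 = 7663.596 mm³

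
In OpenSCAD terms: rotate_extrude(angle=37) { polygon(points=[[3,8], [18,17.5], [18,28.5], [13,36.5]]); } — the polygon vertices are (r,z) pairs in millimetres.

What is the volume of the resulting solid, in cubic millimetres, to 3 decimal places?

Volume = 1506.801 mm³

Profile (r,z), 4 vertices: (3,8) (18,17.5) (18,28.5) (13,36.5)
edge 0: (3,8)→(18,17.5)  cross = 3·17.5 − 18·8 = -91.5000; (r_i+r_j)·cross = 21·-91.5000 = -1921.5000
edge 1: (18,17.5)→(18,28.5)  cross = 18·28.5 − 18·17.5 = 198.0000; (r_i+r_j)·cross = 36·198.0000 = 7128.0000
edge 2: (18,28.5)→(13,36.5)  cross = 18·36.5 − 13·28.5 = 286.5000; (r_i+r_j)·cross = 31·286.5000 = 8881.5000
edge 3: (13,36.5)→(3,8)  cross = 13·8 − 3·36.5 = -5.5000; (r_i+r_j)·cross = 16·-5.5000 = -88.0000
Σcross = 387.5000 → A = |Σcross|/2 = 193.7500 mm²
Σ(r_i+r_j)·cross = 14000.0000 → first moment M = |Σ|/6 = 2333.3333
R_c = M/A = 2333.3333/193.7500 = 12.0430 mm
θ = 37° = 0.645772 rad
V = θ·R_c·A = 0.645772·12.0430·193.7500 = 1506.801 mm³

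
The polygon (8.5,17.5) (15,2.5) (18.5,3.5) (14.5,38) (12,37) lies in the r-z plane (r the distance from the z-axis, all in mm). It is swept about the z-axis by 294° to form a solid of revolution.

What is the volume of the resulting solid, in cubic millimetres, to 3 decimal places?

Profile (r,z), 5 vertices: (8.5,17.5) (15,2.5) (18.5,3.5) (14.5,38) (12,37)
edge 0: (8.5,17.5)→(15,2.5)  cross = 8.5·2.5 − 15·17.5 = -241.2500; (r_i+r_j)·cross = 23.5·-241.2500 = -5669.3750
edge 1: (15,2.5)→(18.5,3.5)  cross = 15·3.5 − 18.5·2.5 = 6.2500; (r_i+r_j)·cross = 33.5·6.2500 = 209.3750
edge 2: (18.5,3.5)→(14.5,38)  cross = 18.5·38 − 14.5·3.5 = 652.2500; (r_i+r_j)·cross = 33·652.2500 = 21524.2500
edge 3: (14.5,38)→(12,37)  cross = 14.5·37 − 12·38 = 80.5000; (r_i+r_j)·cross = 26.5·80.5000 = 2133.2500
edge 4: (12,37)→(8.5,17.5)  cross = 12·17.5 − 8.5·37 = -104.5000; (r_i+r_j)·cross = 20.5·-104.5000 = -2142.2500
Σcross = 393.2500 → A = |Σcross|/2 = 196.6250 mm²
Σ(r_i+r_j)·cross = 16055.2500 → first moment M = |Σ|/6 = 2675.8750
R_c = M/A = 2675.8750/196.6250 = 13.6090 mm
θ = 294° = 5.131268 rad
V = θ·R_c·A = 5.131268·13.6090·196.6250 = 13730.632 mm³

Volume = 13730.632 mm³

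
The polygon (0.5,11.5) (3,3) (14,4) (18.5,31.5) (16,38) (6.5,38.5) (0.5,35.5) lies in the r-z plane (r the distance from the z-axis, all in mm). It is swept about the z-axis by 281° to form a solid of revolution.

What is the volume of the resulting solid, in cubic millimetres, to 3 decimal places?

Profile (r,z), 7 vertices: (0.5,11.5) (3,3) (14,4) (18.5,31.5) (16,38) (6.5,38.5) (0.5,35.5)
edge 0: (0.5,11.5)→(3,3)  cross = 0.5·3 − 3·11.5 = -33.0000; (r_i+r_j)·cross = 3.5·-33.0000 = -115.5000
edge 1: (3,3)→(14,4)  cross = 3·4 − 14·3 = -30.0000; (r_i+r_j)·cross = 17·-30.0000 = -510.0000
edge 2: (14,4)→(18.5,31.5)  cross = 14·31.5 − 18.5·4 = 367.0000; (r_i+r_j)·cross = 32.5·367.0000 = 11927.5000
edge 3: (18.5,31.5)→(16,38)  cross = 18.5·38 − 16·31.5 = 199.0000; (r_i+r_j)·cross = 34.5·199.0000 = 6865.5000
edge 4: (16,38)→(6.5,38.5)  cross = 16·38.5 − 6.5·38 = 369.0000; (r_i+r_j)·cross = 22.5·369.0000 = 8302.5000
edge 5: (6.5,38.5)→(0.5,35.5)  cross = 6.5·35.5 − 0.5·38.5 = 211.5000; (r_i+r_j)·cross = 7·211.5000 = 1480.5000
edge 6: (0.5,35.5)→(0.5,11.5)  cross = 0.5·11.5 − 0.5·35.5 = -12.0000; (r_i+r_j)·cross = 1·-12.0000 = -12.0000
Σcross = 1071.5000 → A = |Σcross|/2 = 535.7500 mm²
Σ(r_i+r_j)·cross = 27938.5000 → first moment M = |Σ|/6 = 4656.4167
R_c = M/A = 4656.4167/535.7500 = 8.6914 mm
θ = 281° = 4.904375 rad
V = θ·R_c·A = 4.904375·8.6914·535.7500 = 22836.814 mm³

Volume = 22836.814 mm³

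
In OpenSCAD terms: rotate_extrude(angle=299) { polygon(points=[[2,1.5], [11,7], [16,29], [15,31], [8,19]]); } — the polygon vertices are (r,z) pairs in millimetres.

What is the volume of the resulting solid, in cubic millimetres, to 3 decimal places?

Profile (r,z), 5 vertices: (2,1.5) (11,7) (16,29) (15,31) (8,19)
edge 0: (2,1.5)→(11,7)  cross = 2·7 − 11·1.5 = -2.5000; (r_i+r_j)·cross = 13·-2.5000 = -32.5000
edge 1: (11,7)→(16,29)  cross = 11·29 − 16·7 = 207.0000; (r_i+r_j)·cross = 27·207.0000 = 5589.0000
edge 2: (16,29)→(15,31)  cross = 16·31 − 15·29 = 61.0000; (r_i+r_j)·cross = 31·61.0000 = 1891.0000
edge 3: (15,31)→(8,19)  cross = 15·19 − 8·31 = 37.0000; (r_i+r_j)·cross = 23·37.0000 = 851.0000
edge 4: (8,19)→(2,1.5)  cross = 8·1.5 − 2·19 = -26.0000; (r_i+r_j)·cross = 10·-26.0000 = -260.0000
Σcross = 276.5000 → A = |Σcross|/2 = 138.2500 mm²
Σ(r_i+r_j)·cross = 8038.5000 → first moment M = |Σ|/6 = 1339.7500
R_c = M/A = 1339.7500/138.2500 = 9.6908 mm
θ = 299° = 5.218534 rad
V = θ·R_c·A = 5.218534·9.6908·138.2500 = 6991.532 mm³

Volume = 6991.532 mm³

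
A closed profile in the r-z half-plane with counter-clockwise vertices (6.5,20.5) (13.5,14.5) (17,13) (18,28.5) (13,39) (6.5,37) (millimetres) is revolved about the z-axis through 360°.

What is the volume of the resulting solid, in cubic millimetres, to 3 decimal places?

Profile (r,z), 6 vertices: (6.5,20.5) (13.5,14.5) (17,13) (18,28.5) (13,39) (6.5,37)
edge 0: (6.5,20.5)→(13.5,14.5)  cross = 6.5·14.5 − 13.5·20.5 = -182.5000; (r_i+r_j)·cross = 20·-182.5000 = -3650.0000
edge 1: (13.5,14.5)→(17,13)  cross = 13.5·13 − 17·14.5 = -71.0000; (r_i+r_j)·cross = 30.5·-71.0000 = -2165.5000
edge 2: (17,13)→(18,28.5)  cross = 17·28.5 − 18·13 = 250.5000; (r_i+r_j)·cross = 35·250.5000 = 8767.5000
edge 3: (18,28.5)→(13,39)  cross = 18·39 − 13·28.5 = 331.5000; (r_i+r_j)·cross = 31·331.5000 = 10276.5000
edge 4: (13,39)→(6.5,37)  cross = 13·37 − 6.5·39 = 227.5000; (r_i+r_j)·cross = 19.5·227.5000 = 4436.2500
edge 5: (6.5,37)→(6.5,20.5)  cross = 6.5·20.5 − 6.5·37 = -107.2500; (r_i+r_j)·cross = 13·-107.2500 = -1394.2500
Σcross = 448.7500 → A = |Σcross|/2 = 224.3750 mm²
Σ(r_i+r_j)·cross = 16270.5000 → first moment M = |Σ|/6 = 2711.7500
R_c = M/A = 2711.7500/224.3750 = 12.0858 mm
θ = 360° = 6.283185 rad
V = θ·R_c·A = 6.283185·12.0858·224.3750 = 17038.428 mm³

Volume = 17038.428 mm³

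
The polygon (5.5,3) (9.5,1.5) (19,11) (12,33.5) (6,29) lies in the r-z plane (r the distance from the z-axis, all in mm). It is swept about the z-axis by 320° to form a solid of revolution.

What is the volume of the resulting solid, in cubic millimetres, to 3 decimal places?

Profile (r,z), 5 vertices: (5.5,3) (9.5,1.5) (19,11) (12,33.5) (6,29)
edge 0: (5.5,3)→(9.5,1.5)  cross = 5.5·1.5 − 9.5·3 = -20.2500; (r_i+r_j)·cross = 15·-20.2500 = -303.7500
edge 1: (9.5,1.5)→(19,11)  cross = 9.5·11 − 19·1.5 = 76.0000; (r_i+r_j)·cross = 28.5·76.0000 = 2166.0000
edge 2: (19,11)→(12,33.5)  cross = 19·33.5 − 12·11 = 504.5000; (r_i+r_j)·cross = 31·504.5000 = 15639.5000
edge 3: (12,33.5)→(6,29)  cross = 12·29 − 6·33.5 = 147.0000; (r_i+r_j)·cross = 18·147.0000 = 2646.0000
edge 4: (6,29)→(5.5,3)  cross = 6·3 − 5.5·29 = -141.5000; (r_i+r_j)·cross = 11.5·-141.5000 = -1627.2500
Σcross = 565.7500 → A = |Σcross|/2 = 282.8750 mm²
Σ(r_i+r_j)·cross = 18520.5000 → first moment M = |Σ|/6 = 3086.7500
R_c = M/A = 3086.7500/282.8750 = 10.9121 mm
θ = 320° = 5.585054 rad
V = θ·R_c·A = 5.585054·10.9121·282.8750 = 17239.664 mm³

Volume = 17239.664 mm³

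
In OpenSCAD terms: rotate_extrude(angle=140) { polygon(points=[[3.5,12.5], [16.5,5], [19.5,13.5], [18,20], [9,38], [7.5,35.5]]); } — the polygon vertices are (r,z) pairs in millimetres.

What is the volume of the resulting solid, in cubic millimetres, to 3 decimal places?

Volume = 8180.809 mm³

Profile (r,z), 6 vertices: (3.5,12.5) (16.5,5) (19.5,13.5) (18,20) (9,38) (7.5,35.5)
edge 0: (3.5,12.5)→(16.5,5)  cross = 3.5·5 − 16.5·12.5 = -188.7500; (r_i+r_j)·cross = 20·-188.7500 = -3775.0000
edge 1: (16.5,5)→(19.5,13.5)  cross = 16.5·13.5 − 19.5·5 = 125.2500; (r_i+r_j)·cross = 36·125.2500 = 4509.0000
edge 2: (19.5,13.5)→(18,20)  cross = 19.5·20 − 18·13.5 = 147.0000; (r_i+r_j)·cross = 37.5·147.0000 = 5512.5000
edge 3: (18,20)→(9,38)  cross = 18·38 − 9·20 = 504.0000; (r_i+r_j)·cross = 27·504.0000 = 13608.0000
edge 4: (9,38)→(7.5,35.5)  cross = 9·35.5 − 7.5·38 = 34.5000; (r_i+r_j)·cross = 16.5·34.5000 = 569.2500
edge 5: (7.5,35.5)→(3.5,12.5)  cross = 7.5·12.5 − 3.5·35.5 = -30.5000; (r_i+r_j)·cross = 11·-30.5000 = -335.5000
Σcross = 591.5000 → A = |Σcross|/2 = 295.7500 mm²
Σ(r_i+r_j)·cross = 20088.2500 → first moment M = |Σ|/6 = 3348.0417
R_c = M/A = 3348.0417/295.7500 = 11.3205 mm
θ = 140° = 2.443461 rad
V = θ·R_c·A = 2.443461·11.3205·295.7500 = 8180.809 mm³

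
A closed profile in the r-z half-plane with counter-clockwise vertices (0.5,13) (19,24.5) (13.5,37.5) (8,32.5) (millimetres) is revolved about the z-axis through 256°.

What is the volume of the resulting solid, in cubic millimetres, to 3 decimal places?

Volume = 8607.126 mm³

Profile (r,z), 4 vertices: (0.5,13) (19,24.5) (13.5,37.5) (8,32.5)
edge 0: (0.5,13)→(19,24.5)  cross = 0.5·24.5 − 19·13 = -234.7500; (r_i+r_j)·cross = 19.5·-234.7500 = -4577.6250
edge 1: (19,24.5)→(13.5,37.5)  cross = 19·37.5 − 13.5·24.5 = 381.7500; (r_i+r_j)·cross = 32.5·381.7500 = 12406.8750
edge 2: (13.5,37.5)→(8,32.5)  cross = 13.5·32.5 − 8·37.5 = 138.7500; (r_i+r_j)·cross = 21.5·138.7500 = 2983.1250
edge 3: (8,32.5)→(0.5,13)  cross = 8·13 − 0.5·32.5 = 87.7500; (r_i+r_j)·cross = 8.5·87.7500 = 745.8750
Σcross = 373.5000 → A = |Σcross|/2 = 186.7500 mm²
Σ(r_i+r_j)·cross = 11558.2500 → first moment M = |Σ|/6 = 1926.3750
R_c = M/A = 1926.3750/186.7500 = 10.3153 mm
θ = 256° = 4.468043 rad
V = θ·R_c·A = 4.468043·10.3153·186.7500 = 8607.126 mm³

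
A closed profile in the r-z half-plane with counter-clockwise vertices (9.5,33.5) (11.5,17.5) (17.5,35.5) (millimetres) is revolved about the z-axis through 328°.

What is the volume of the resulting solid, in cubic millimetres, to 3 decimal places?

Volume = 4848.804 mm³

Profile (r,z), 3 vertices: (9.5,33.5) (11.5,17.5) (17.5,35.5)
edge 0: (9.5,33.5)→(11.5,17.5)  cross = 9.5·17.5 − 11.5·33.5 = -219.0000; (r_i+r_j)·cross = 21·-219.0000 = -4599.0000
edge 1: (11.5,17.5)→(17.5,35.5)  cross = 11.5·35.5 − 17.5·17.5 = 102.0000; (r_i+r_j)·cross = 29·102.0000 = 2958.0000
edge 2: (17.5,35.5)→(9.5,33.5)  cross = 17.5·33.5 − 9.5·35.5 = 249.0000; (r_i+r_j)·cross = 27·249.0000 = 6723.0000
Σcross = 132.0000 → A = |Σcross|/2 = 66.0000 mm²
Σ(r_i+r_j)·cross = 5082.0000 → first moment M = |Σ|/6 = 847.0000
R_c = M/A = 847.0000/66.0000 = 12.8333 mm
θ = 328° = 5.724680 rad
V = θ·R_c·A = 5.724680·12.8333·66.0000 = 4848.804 mm³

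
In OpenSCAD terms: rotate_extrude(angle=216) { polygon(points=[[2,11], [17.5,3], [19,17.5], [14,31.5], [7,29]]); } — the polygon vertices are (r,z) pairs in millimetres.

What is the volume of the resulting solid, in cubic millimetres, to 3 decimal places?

Volume = 13315.876 mm³

Profile (r,z), 5 vertices: (2,11) (17.5,3) (19,17.5) (14,31.5) (7,29)
edge 0: (2,11)→(17.5,3)  cross = 2·3 − 17.5·11 = -186.5000; (r_i+r_j)·cross = 19.5·-186.5000 = -3636.7500
edge 1: (17.5,3)→(19,17.5)  cross = 17.5·17.5 − 19·3 = 249.2500; (r_i+r_j)·cross = 36.5·249.2500 = 9097.6250
edge 2: (19,17.5)→(14,31.5)  cross = 19·31.5 − 14·17.5 = 353.5000; (r_i+r_j)·cross = 33·353.5000 = 11665.5000
edge 3: (14,31.5)→(7,29)  cross = 14·29 − 7·31.5 = 185.5000; (r_i+r_j)·cross = 21·185.5000 = 3895.5000
edge 4: (7,29)→(2,11)  cross = 7·11 − 2·29 = 19.0000; (r_i+r_j)·cross = 9·19.0000 = 171.0000
Σcross = 620.7500 → A = |Σcross|/2 = 310.3750 mm²
Σ(r_i+r_j)·cross = 21192.8750 → first moment M = |Σ|/6 = 3532.1458
R_c = M/A = 3532.1458/310.3750 = 11.3803 mm
θ = 216° = 3.769911 rad
V = θ·R_c·A = 3.769911·11.3803·310.3750 = 13315.876 mm³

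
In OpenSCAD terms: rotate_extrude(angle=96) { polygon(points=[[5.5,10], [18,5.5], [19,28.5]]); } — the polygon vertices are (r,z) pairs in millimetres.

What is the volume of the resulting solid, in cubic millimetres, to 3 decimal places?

Volume = 3465.526 mm³

Profile (r,z), 3 vertices: (5.5,10) (18,5.5) (19,28.5)
edge 0: (5.5,10)→(18,5.5)  cross = 5.5·5.5 − 18·10 = -149.7500; (r_i+r_j)·cross = 23.5·-149.7500 = -3519.1250
edge 1: (18,5.5)→(19,28.5)  cross = 18·28.5 − 19·5.5 = 408.5000; (r_i+r_j)·cross = 37·408.5000 = 15114.5000
edge 2: (19,28.5)→(5.5,10)  cross = 19·10 − 5.5·28.5 = 33.2500; (r_i+r_j)·cross = 24.5·33.2500 = 814.6250
Σcross = 292.0000 → A = |Σcross|/2 = 146.0000 mm²
Σ(r_i+r_j)·cross = 12410.0000 → first moment M = |Σ|/6 = 2068.3333
R_c = M/A = 2068.3333/146.0000 = 14.1667 mm
θ = 96° = 1.675516 rad
V = θ·R_c·A = 1.675516·14.1667·146.0000 = 3465.526 mm³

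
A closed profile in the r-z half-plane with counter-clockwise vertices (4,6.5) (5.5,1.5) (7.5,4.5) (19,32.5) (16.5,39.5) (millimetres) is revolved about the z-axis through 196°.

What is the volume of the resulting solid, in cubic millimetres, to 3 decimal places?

Volume = 6073.141 mm³

Profile (r,z), 5 vertices: (4,6.5) (5.5,1.5) (7.5,4.5) (19,32.5) (16.5,39.5)
edge 0: (4,6.5)→(5.5,1.5)  cross = 4·1.5 − 5.5·6.5 = -29.7500; (r_i+r_j)·cross = 9.5·-29.7500 = -282.6250
edge 1: (5.5,1.5)→(7.5,4.5)  cross = 5.5·4.5 − 7.5·1.5 = 13.5000; (r_i+r_j)·cross = 13·13.5000 = 175.5000
edge 2: (7.5,4.5)→(19,32.5)  cross = 7.5·32.5 − 19·4.5 = 158.2500; (r_i+r_j)·cross = 26.5·158.2500 = 4193.6250
edge 3: (19,32.5)→(16.5,39.5)  cross = 19·39.5 − 16.5·32.5 = 214.2500; (r_i+r_j)·cross = 35.5·214.2500 = 7605.8750
edge 4: (16.5,39.5)→(4,6.5)  cross = 16.5·6.5 − 4·39.5 = -50.7500; (r_i+r_j)·cross = 20.5·-50.7500 = -1040.3750
Σcross = 305.5000 → A = |Σcross|/2 = 152.7500 mm²
Σ(r_i+r_j)·cross = 10652.0000 → first moment M = |Σ|/6 = 1775.3333
R_c = M/A = 1775.3333/152.7500 = 11.6225 mm
θ = 196° = 3.420845 rad
V = θ·R_c·A = 3.420845·11.6225·152.7500 = 6073.141 mm³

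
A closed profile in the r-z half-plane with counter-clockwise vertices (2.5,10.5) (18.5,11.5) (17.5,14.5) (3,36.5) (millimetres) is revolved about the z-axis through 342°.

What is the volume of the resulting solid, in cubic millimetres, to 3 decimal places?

Profile (r,z), 4 vertices: (2.5,10.5) (18.5,11.5) (17.5,14.5) (3,36.5)
edge 0: (2.5,10.5)→(18.5,11.5)  cross = 2.5·11.5 − 18.5·10.5 = -165.5000; (r_i+r_j)·cross = 21·-165.5000 = -3475.5000
edge 1: (18.5,11.5)→(17.5,14.5)  cross = 18.5·14.5 − 17.5·11.5 = 67.0000; (r_i+r_j)·cross = 36·67.0000 = 2412.0000
edge 2: (17.5,14.5)→(3,36.5)  cross = 17.5·36.5 − 3·14.5 = 595.2500; (r_i+r_j)·cross = 20.5·595.2500 = 12202.6250
edge 3: (3,36.5)→(2.5,10.5)  cross = 3·10.5 − 2.5·36.5 = -59.7500; (r_i+r_j)·cross = 5.5·-59.7500 = -328.6250
Σcross = 437.0000 → A = |Σcross|/2 = 218.5000 mm²
Σ(r_i+r_j)·cross = 10810.5000 → first moment M = |Σ|/6 = 1801.7500
R_c = M/A = 1801.7500/218.5000 = 8.2460 mm
θ = 342° = 5.969026 rad
V = θ·R_c·A = 5.969026·8.2460·218.5000 = 10754.693 mm³

Volume = 10754.693 mm³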